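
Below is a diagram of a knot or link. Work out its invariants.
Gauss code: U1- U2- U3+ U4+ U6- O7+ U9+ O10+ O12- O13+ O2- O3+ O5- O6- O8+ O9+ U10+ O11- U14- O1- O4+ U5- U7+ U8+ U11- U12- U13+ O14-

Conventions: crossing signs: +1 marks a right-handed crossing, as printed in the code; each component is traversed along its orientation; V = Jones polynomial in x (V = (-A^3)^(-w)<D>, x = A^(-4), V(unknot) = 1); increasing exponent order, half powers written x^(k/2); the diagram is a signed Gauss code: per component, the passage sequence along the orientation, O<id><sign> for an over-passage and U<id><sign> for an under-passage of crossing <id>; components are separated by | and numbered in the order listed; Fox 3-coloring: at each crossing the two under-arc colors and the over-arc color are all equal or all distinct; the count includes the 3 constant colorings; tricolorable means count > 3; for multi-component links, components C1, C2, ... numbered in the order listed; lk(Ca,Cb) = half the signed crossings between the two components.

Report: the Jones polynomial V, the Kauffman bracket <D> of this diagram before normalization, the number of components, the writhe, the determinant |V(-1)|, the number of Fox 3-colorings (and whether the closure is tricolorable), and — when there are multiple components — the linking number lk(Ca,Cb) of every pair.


V(x) = 1
bracket: 1, w = 0
1 component, writhe 0, over 14 crossings
det 1, colorings 3 of 3^14 — not tricolorable
observation: w = 0 shifts under R1 moves; the (-A^3)^(0) factor cancels that in V


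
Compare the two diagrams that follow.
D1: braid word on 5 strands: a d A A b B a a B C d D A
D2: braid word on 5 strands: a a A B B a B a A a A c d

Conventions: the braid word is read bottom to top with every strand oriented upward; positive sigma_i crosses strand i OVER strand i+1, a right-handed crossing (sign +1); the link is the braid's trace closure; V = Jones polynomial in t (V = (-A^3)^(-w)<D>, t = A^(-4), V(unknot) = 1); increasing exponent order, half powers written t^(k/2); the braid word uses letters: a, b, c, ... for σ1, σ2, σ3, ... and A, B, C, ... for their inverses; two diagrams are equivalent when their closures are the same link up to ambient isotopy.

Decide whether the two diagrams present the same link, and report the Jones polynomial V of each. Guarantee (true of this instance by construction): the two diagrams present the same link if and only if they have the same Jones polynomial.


same link: no
V(D1) = -t^(-1/2) - t^(1/2)  [13 crossings, <D> = A^-5 + A^-1, w = -1]
V(D2) = t^(-7/2) - 2t^(-5/2) + t^(-3/2) - 2t^(-1/2) + t^(1/2) - t^(3/2)  (w +1, c 13, <D> = A^-3 - A + 2A^5 - A^9 + 2A^13 - A^17)
note: 2 classes among 2 diagrams; unequal V(t) rules out equality


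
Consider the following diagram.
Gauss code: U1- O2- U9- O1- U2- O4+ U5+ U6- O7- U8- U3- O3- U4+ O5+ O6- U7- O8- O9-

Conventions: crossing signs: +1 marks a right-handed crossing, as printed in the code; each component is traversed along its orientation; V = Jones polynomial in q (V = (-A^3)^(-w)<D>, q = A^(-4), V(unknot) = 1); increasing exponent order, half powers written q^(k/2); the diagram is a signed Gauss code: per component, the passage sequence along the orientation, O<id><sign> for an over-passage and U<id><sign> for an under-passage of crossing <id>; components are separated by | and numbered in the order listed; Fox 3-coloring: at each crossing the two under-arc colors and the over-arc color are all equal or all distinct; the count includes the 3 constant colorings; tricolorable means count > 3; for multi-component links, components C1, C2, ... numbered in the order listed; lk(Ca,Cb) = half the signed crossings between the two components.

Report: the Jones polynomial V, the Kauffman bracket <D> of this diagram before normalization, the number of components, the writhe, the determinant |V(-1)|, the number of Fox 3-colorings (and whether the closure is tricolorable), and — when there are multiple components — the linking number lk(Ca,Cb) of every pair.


V(q) = -q^-4 + q^-3 + q^-1
bracket: -A^-11 - A^-3 + A, w = -5
1 component, writhe -5, over 9 crossings
det 3, colorings 9 of 3^9 — tricolorable
observation: w = -5 shifts under R1 moves; the (-A^3)^(5) factor cancels that in V


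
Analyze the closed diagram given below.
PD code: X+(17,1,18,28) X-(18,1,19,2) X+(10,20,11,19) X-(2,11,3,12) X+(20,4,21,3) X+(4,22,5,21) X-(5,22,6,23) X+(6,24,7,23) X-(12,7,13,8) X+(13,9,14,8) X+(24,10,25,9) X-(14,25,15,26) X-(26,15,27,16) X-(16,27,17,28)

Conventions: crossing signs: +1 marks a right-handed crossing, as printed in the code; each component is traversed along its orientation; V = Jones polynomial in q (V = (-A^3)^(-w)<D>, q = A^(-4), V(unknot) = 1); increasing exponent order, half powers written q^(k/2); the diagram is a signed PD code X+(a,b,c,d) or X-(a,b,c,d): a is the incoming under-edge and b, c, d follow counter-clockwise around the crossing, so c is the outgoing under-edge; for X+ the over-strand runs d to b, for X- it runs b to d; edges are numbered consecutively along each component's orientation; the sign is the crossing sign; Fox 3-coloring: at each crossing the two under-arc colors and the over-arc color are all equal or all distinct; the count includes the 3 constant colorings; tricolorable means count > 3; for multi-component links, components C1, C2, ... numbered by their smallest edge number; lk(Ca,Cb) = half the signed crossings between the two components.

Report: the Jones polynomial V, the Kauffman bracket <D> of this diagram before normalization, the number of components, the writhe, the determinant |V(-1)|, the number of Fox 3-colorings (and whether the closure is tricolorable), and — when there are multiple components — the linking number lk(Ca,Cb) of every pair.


Jones polynomial: V(q) = q^-4 - 2q^-3 + 3q^-2 - 4q^-1 + 5 - 4q + 3q^2 - 2q^3 + q^4
<D> = A^-16 - 2A^-12 + 3A^-8 - 4A^-4 + 5 - 4A^4 + 3A^8 - 2A^12 + A^16; writhe 0
components 1, writhe 0 (14 crossings)
3-colorings: 3 of 3^14, det 25 — not tricolorable
note: |V(-1)| = 25: so not tricolorable, since 3 does not divide 25


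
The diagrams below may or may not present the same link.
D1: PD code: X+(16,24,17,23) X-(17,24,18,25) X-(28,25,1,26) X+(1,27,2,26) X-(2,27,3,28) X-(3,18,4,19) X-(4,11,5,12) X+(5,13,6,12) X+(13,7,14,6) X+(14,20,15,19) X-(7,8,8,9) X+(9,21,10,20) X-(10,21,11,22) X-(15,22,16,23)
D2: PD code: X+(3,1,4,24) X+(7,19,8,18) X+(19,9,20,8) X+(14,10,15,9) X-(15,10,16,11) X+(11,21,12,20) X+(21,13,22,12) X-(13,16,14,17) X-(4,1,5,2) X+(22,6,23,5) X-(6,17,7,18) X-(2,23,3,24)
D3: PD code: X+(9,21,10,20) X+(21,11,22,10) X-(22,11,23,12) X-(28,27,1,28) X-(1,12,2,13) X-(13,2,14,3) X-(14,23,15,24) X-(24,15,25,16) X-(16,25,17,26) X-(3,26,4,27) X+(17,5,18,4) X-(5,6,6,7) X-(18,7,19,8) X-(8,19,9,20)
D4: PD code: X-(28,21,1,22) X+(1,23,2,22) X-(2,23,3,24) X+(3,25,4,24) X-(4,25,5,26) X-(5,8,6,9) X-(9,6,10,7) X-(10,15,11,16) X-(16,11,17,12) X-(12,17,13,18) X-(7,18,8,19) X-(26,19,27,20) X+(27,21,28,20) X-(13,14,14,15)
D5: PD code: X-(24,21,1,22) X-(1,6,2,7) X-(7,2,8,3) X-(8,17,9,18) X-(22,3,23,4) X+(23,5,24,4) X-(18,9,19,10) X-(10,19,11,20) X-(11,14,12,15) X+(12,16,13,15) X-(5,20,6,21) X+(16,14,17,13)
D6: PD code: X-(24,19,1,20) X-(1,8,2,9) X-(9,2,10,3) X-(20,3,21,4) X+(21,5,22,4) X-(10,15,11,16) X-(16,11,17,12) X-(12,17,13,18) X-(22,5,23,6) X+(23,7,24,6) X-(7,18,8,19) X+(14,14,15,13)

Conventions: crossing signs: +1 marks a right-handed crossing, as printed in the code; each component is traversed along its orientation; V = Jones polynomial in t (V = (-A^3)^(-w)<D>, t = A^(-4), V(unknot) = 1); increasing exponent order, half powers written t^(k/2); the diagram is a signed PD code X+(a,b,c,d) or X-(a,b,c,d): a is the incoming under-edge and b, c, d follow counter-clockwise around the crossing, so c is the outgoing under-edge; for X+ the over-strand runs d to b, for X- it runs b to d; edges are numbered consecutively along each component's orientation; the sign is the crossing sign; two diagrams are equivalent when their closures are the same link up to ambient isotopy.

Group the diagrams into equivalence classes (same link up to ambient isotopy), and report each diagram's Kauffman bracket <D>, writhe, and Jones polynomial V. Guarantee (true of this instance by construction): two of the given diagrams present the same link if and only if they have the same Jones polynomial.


equivalence classes: {D1} | {D2} | {D3, D4, D5, D6}
D1 (bracket A^-6; 14 crossings at w = -2): V = 1
V(D2) = t + t^3 - t^4  [12 crossings, <D> = -A^-10 + A^-6 + A^2, w = +2]
V(D3) = t^-8 - 2t^-7 + t^-6 - 2t^-5 + 2t^-4 + t^-2  [14 crossings, <D> = A^-16 + 2A^-8 - 2A^-4 + 1 - 2A^4 + A^8, w = -8]
V(D4) = t^-8 - 2t^-7 + t^-6 - 2t^-5 + 2t^-4 + t^-2  (w -8, c 14, <D> = A^-16 + 2A^-8 - 2A^-4 + 1 - 2A^4 + A^8)
V(D5) = t^-8 - 2t^-7 + t^-6 - 2t^-5 + 2t^-4 + t^-2  [12 crossings, <D> = A^-10 + 2A^-2 - 2A^2 + A^6 - 2A^10 + A^14, w = -6]
V(D6) = t^-8 - 2t^-7 + t^-6 - 2t^-5 + 2t^-4 + t^-2  [12 crossings, <D> = A^-10 + 2A^-2 - 2A^2 + A^6 - 2A^10 + A^14, w = -6]
key observation: V(t) takes 3 values over 6 diagrams, fixing the grouping


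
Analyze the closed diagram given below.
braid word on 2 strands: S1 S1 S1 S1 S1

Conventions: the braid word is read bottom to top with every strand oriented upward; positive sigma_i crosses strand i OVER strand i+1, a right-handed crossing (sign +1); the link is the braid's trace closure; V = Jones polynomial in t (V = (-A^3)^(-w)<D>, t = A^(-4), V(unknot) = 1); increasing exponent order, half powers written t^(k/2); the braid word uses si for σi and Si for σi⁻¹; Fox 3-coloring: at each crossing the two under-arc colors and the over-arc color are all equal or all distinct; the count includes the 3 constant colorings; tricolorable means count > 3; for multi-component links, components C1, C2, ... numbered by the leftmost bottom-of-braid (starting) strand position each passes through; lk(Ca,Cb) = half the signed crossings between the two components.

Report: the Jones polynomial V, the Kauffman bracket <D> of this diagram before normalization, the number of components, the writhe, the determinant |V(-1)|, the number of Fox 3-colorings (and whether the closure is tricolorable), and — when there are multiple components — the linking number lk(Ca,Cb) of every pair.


Jones polynomial: V(t) = -t^-7 + t^-6 - t^-5 + t^-4 + t^-2
<D> = -A^-7 - A + A^5 - A^9 + A^13; writhe -5
components 1, writhe -5 (5 crossings)
3-colorings: 3 of 3^5, det 5 — not tricolorable
note: the span of V is 5, forcing >= 5 crossings in any diagram


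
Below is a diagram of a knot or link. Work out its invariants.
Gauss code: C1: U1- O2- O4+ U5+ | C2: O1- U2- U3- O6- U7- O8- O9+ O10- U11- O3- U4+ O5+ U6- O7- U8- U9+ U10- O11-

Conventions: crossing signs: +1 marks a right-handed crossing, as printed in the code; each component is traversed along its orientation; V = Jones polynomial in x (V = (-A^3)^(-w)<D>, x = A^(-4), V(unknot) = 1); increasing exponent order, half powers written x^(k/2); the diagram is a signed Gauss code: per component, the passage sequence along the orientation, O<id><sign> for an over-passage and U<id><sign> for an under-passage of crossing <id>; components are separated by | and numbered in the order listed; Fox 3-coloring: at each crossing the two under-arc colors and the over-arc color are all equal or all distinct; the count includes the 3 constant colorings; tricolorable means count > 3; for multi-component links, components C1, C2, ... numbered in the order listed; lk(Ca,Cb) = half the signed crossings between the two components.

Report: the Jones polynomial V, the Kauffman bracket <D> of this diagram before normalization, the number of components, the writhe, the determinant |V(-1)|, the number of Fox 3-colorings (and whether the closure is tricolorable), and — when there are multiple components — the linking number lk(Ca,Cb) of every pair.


Jones polynomial: V(x) = x^(-17/2) - x^(-15/2) + 2x^(-13/2) - 3x^(-11/2) + 3x^(-9/2) - 3x^(-7/2) + x^(-5/2) - 2x^(-3/2)
<D> = 2A^-9 - A^-5 + 3A^-1 - 3A^3 + 3A^7 - 2A^11 + A^15 - A^19; writhe -5
components 2, writhe -5 (11 crossings)
linking number lk(C1,C2) = 0
3-colorings: 3 of 3^11, det 16 — not tricolorable
note: summing lk over 1 pair gives 0


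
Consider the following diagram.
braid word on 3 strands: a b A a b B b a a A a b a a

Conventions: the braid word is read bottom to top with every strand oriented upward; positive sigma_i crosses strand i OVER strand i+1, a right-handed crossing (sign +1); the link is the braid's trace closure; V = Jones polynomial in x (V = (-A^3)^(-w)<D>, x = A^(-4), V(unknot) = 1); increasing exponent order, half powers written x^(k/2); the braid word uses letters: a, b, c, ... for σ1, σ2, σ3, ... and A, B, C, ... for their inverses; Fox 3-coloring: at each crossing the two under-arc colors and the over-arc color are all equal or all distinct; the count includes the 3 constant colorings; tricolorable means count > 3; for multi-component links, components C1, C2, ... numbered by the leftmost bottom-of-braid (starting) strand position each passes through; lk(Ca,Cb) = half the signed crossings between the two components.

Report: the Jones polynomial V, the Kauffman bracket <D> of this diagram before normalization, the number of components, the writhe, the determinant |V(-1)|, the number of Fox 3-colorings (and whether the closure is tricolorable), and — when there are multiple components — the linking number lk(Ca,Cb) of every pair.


V(x) = x^3 + x^5 - x^8
bracket: -A^-8 + A^4 + A^12, w = +8
1 component, writhe +8, over 14 crossings
det 3, colorings 9 of 3^14 — tricolorable
observation: |V(-1)| = 3: so tricolorable, since 3 divides 3


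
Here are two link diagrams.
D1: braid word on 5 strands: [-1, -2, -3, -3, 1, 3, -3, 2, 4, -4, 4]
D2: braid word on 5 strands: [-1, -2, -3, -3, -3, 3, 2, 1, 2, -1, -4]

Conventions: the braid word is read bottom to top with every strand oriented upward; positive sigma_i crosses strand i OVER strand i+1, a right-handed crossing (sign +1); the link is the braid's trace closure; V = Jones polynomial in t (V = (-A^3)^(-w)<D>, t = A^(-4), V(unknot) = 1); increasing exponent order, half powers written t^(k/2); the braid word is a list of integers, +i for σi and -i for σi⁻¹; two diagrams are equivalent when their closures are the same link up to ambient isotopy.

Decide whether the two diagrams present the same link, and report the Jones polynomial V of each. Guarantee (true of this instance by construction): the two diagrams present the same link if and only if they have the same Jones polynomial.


same link: yes
V(D1) = -t^(-5/2) - t^(-1/2)  [11 crossings, <D> = A^-1 + A^7, w = -1]
V(D2) = -t^(-5/2) - t^(-1/2)  [11 crossings, <D> = A^-7 + A, w = -3]
insight: all 2 diagrams share one V(t), hence one class


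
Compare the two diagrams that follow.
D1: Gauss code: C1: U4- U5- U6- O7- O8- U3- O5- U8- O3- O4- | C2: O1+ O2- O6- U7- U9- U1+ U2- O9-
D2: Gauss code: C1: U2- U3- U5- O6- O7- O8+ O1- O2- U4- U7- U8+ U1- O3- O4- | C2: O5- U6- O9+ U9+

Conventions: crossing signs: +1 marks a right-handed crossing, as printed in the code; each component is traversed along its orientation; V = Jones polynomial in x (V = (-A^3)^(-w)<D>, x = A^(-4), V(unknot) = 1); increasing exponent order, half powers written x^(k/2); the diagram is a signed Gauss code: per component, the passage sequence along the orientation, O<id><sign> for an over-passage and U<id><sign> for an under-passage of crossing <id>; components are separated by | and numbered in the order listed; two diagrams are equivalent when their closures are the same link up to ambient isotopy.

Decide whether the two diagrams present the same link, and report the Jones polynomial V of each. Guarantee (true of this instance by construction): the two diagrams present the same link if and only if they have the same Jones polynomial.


equivalent: yes
V(D1) = x^(-13/2) - x^(-11/2) + x^(-9/2) - 2x^(-7/2) - x^(-3/2)  (w -7, c 9, <D> = A^-15 + 2A^-7 - A^-3 + A - A^5)
V(D2) = x^(-13/2) - x^(-11/2) + x^(-9/2) - 2x^(-7/2) - x^(-3/2)  (w -5, c 9, <D> = A^-9 + 2A^-1 - A^3 + A^7 - A^11)
why: Reidemeister moves carry D1 (9 crossings) to D2 (9)


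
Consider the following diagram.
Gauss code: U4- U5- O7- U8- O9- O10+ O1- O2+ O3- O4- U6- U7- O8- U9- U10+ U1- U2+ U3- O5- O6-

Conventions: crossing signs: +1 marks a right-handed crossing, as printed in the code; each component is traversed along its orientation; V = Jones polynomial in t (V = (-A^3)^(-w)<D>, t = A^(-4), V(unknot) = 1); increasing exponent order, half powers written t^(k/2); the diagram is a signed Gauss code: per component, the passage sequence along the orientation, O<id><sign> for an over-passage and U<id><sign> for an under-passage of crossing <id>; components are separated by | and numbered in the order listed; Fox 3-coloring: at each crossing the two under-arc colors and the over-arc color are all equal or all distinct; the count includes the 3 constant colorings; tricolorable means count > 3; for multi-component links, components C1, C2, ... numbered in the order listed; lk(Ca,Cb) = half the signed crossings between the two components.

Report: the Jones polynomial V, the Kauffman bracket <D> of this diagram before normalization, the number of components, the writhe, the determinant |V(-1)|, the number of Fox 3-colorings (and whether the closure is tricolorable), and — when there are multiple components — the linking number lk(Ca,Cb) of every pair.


Jones polynomial: V(t) = -t^-7 + t^-6 - t^-5 + t^-4 + t^-2
<D> = A^-10 + A^-2 - A^2 + A^6 - A^10; writhe -6
components 1, writhe -6 (10 crossings)
3-colorings: 3 of 3^10, det 5 — not tricolorable
note: det 5 = |V(-1)|; not divisible by 3, so not tricolorable


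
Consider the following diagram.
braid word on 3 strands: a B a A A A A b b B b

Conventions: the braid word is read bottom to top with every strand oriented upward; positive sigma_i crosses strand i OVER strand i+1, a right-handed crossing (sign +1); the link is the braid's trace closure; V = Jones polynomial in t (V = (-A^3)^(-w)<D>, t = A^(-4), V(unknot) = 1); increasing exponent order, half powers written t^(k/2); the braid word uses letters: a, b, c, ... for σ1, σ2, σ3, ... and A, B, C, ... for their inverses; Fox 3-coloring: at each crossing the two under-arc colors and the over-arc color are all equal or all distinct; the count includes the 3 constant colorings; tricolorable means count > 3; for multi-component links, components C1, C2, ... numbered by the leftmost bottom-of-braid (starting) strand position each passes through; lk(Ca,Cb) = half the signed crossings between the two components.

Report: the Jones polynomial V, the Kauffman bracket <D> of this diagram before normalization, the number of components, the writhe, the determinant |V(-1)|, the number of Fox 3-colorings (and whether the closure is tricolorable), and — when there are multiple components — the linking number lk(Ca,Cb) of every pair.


V = t^(-7/2) - 2t^(-5/2) + t^(-3/2) - 2t^(-1/2) + t^(1/2) - t^(3/2)
<D> = A^-9 - A^-5 + 2A^-1 - A^3 + 2A^7 - A^11 (w = -1)
2 components over 11 crossings, w = -1
lk(C1,C2): 0
3 Fox colorings among 3^11, |V(-1)| = 8: not tricolorable
why: |V(-1)| = 8: so not tricolorable, since 3 does not divide 8


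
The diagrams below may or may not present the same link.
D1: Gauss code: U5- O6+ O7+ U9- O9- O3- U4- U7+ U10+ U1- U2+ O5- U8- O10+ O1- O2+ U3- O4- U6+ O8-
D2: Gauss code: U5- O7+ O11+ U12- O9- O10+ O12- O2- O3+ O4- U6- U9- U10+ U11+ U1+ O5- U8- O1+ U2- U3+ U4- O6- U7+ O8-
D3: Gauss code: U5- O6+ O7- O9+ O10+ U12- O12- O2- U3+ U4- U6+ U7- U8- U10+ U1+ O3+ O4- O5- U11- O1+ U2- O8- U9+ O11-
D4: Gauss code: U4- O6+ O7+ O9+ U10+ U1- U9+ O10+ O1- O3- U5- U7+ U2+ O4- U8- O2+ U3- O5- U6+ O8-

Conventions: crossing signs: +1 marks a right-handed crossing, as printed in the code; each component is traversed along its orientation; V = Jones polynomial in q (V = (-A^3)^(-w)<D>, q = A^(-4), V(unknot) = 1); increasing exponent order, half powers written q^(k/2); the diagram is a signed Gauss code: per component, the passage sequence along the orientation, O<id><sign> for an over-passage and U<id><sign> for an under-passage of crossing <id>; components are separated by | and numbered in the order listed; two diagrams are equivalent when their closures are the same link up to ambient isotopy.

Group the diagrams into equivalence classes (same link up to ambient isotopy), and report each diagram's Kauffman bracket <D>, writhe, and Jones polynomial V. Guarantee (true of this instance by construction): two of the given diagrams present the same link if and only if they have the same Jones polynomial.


equivalence classes: {D1, D2, D3, D4}
D1 (bracket A^-6; 10 crossings at w = -2): V = 1
V(D2) = 1  (w -2, c 12, <D> = A^-6)
V(D3) = 1  [12 crossings, <D> = A^-6, w = -2]
V(D4) = 1  [10 crossings, <D> = 1, w = 0]
key observation: all 4 diagrams share one V(q), hence one class


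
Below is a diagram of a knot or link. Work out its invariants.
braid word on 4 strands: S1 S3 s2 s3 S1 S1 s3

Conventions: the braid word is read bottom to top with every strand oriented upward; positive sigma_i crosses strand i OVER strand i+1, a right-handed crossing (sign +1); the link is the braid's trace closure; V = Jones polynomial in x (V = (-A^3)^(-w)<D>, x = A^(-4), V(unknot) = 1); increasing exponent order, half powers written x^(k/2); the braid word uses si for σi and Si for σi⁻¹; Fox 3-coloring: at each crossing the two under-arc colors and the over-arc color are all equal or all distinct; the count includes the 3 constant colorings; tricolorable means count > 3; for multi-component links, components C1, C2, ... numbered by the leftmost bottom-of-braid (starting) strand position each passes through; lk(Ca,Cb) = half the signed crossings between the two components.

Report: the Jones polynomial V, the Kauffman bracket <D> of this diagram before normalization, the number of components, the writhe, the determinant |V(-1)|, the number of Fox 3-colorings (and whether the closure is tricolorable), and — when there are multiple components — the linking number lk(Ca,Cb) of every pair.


V(x) = -x^-4 + x^-3 + x^-1
bracket: -A - A^9 + A^13, w = -1
1 component, writhe -1, over 7 crossings
det 3, colorings 9 of 3^7 — tricolorable
observation: w = -1 shifts under R1 moves; the (-A^3)^(1) factor cancels that in V


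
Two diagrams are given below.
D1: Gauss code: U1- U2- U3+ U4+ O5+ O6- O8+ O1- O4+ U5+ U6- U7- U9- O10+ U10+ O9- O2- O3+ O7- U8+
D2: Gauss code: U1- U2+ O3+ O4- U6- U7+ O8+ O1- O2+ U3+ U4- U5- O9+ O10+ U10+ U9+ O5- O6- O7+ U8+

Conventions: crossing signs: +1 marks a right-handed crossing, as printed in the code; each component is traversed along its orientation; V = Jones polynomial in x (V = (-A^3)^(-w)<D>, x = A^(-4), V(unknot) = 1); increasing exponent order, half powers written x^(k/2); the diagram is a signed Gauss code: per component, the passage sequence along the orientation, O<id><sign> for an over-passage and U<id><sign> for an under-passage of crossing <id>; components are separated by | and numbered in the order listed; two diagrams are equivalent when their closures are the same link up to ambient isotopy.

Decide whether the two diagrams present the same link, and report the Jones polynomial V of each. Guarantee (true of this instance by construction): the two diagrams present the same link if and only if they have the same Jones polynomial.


equivalent: yes
D1 (bracket 1; 10 crossings at w = 0): V = 1
V(D2) = 1  [10 crossings, <D> = A^6, w = +2]
observation: Reidemeister moves carry D1 (10 crossings) to D2 (10)


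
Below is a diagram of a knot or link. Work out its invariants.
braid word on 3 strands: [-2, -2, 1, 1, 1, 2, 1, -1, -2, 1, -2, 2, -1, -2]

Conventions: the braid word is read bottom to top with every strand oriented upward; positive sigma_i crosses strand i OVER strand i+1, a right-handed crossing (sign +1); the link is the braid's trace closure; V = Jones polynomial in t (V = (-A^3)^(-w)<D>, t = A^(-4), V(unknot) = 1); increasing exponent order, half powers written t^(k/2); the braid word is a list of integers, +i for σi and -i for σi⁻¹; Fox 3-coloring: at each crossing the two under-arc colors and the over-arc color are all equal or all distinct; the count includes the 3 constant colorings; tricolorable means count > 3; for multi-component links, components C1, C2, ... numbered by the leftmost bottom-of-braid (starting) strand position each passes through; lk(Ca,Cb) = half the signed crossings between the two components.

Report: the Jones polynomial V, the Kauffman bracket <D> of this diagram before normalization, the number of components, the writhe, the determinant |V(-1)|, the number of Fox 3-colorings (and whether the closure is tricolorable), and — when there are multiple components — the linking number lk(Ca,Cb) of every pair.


V = -t^-3 + t^-2 - t^-1 + 3 - t + t^2 - t^3
<D> = -A^-12 + A^-8 - A^-4 + 3 - A^4 + A^8 - A^12 (w = 0)
1 component over 14 crossings, w = 0
27 Fox colorings among 3^14, |V(-1)| = 9: tricolorable
why: w = 0 (over 14 crossings) is diagram-only; (-A^3)^(0) removes it from V


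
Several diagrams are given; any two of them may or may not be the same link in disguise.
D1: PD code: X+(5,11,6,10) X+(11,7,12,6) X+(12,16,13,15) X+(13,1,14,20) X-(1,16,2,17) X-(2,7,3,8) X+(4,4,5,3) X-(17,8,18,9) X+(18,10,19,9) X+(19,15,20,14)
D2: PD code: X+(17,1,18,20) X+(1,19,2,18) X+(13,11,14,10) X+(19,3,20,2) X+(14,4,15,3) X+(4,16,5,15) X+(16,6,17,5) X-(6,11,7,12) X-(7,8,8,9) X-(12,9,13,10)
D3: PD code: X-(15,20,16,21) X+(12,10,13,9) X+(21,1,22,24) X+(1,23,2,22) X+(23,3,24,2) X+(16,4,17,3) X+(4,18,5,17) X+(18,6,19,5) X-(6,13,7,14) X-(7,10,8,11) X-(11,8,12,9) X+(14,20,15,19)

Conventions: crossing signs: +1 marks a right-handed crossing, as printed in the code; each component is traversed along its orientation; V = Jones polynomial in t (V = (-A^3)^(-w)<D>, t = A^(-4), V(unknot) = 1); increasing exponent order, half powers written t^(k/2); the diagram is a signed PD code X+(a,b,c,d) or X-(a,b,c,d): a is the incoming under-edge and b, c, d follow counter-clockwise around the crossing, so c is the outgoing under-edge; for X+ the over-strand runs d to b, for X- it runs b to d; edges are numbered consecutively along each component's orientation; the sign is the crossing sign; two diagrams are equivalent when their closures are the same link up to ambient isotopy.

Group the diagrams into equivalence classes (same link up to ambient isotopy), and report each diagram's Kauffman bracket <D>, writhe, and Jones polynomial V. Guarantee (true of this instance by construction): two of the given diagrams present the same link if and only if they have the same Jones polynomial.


grouping into links: {D1} | {D2, D3}
V(D1) = 1  (w +4, c 10, <D> = A^12)
V(D2) = t^2 + 2t^4 - 2t^5 + t^6 - 2t^7 + t^8  [10 crossings, <D> = A^-20 - 2A^-16 + A^-12 - 2A^-8 + 2A^-4 + A^4, w = +4]
D3 (bracket A^-20 - 2A^-16 + A^-12 - 2A^-8 + 2A^-4 + A^4; 12 crossings at w = +4): V = t^2 + 2t^4 - 2t^5 + t^6 - 2t^7 + t^8
why: 2 classes among 3 diagrams; unequal V(t) rules out equality


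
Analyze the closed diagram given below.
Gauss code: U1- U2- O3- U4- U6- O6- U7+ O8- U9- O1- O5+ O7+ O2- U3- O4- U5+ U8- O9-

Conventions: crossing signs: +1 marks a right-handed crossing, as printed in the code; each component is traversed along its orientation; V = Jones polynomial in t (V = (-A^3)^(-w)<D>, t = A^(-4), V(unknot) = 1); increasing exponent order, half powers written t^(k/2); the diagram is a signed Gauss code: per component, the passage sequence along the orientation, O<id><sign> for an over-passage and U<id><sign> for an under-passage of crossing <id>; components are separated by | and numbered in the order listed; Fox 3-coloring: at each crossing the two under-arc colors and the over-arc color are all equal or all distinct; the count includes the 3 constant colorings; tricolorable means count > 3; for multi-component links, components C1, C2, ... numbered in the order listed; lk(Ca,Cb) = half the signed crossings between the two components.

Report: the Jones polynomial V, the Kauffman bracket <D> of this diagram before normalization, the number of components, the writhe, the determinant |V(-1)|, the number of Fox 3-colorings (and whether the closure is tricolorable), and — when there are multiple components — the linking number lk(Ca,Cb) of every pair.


V(t) = -t^-7 + t^-6 - t^-5 + t^-4 + t^-2
bracket: -A^-7 - A + A^5 - A^9 + A^13, w = -5
1 component, writhe -5, over 9 crossings
det 5, colorings 3 of 3^9 — not tricolorable
observation: the span of V is 5, forcing >= 5 crossings in any diagram


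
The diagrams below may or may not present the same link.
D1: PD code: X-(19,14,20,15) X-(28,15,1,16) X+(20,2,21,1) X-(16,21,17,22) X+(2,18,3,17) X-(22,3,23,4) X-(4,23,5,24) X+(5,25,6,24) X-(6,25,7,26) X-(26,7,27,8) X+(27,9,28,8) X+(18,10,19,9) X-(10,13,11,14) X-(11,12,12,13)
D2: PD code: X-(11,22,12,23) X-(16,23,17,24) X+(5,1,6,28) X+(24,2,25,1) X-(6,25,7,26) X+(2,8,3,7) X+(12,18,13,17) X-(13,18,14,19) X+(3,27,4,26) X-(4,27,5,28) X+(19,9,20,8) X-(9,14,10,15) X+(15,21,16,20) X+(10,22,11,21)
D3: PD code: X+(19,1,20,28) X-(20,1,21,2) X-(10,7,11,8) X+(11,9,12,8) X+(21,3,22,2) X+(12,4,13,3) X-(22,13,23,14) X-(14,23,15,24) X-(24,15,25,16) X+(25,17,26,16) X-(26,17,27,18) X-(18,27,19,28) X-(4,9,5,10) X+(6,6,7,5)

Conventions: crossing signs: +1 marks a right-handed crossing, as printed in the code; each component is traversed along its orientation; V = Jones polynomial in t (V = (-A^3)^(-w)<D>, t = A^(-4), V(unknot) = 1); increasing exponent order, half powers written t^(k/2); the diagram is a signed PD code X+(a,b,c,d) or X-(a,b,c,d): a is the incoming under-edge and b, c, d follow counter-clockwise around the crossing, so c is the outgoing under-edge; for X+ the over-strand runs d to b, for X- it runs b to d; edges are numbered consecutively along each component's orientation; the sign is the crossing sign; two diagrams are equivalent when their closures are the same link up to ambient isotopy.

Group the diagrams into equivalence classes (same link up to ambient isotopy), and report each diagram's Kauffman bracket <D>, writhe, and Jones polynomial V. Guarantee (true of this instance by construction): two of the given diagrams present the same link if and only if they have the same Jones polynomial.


grouping into links: {D1} | {D2} | {D3}
V(D1) = t^-5 - 2t^-4 + 2t^-3 - 2t^-2 + 2t^-1 - 1 + t  (w -4, c 14, <D> = A^-16 - A^-12 + 2A^-8 - 2A^-4 + 2 - 2A^4 + A^8)
V(D2) = 1  (w +2, c 14, <D> = A^6)
V(D3) = -t^-4 + t^-3 + t^-1  [14 crossings, <D> = A^-2 + A^6 - A^10, w = -2]
why: 3 values of V(t) split the 3 diagrams


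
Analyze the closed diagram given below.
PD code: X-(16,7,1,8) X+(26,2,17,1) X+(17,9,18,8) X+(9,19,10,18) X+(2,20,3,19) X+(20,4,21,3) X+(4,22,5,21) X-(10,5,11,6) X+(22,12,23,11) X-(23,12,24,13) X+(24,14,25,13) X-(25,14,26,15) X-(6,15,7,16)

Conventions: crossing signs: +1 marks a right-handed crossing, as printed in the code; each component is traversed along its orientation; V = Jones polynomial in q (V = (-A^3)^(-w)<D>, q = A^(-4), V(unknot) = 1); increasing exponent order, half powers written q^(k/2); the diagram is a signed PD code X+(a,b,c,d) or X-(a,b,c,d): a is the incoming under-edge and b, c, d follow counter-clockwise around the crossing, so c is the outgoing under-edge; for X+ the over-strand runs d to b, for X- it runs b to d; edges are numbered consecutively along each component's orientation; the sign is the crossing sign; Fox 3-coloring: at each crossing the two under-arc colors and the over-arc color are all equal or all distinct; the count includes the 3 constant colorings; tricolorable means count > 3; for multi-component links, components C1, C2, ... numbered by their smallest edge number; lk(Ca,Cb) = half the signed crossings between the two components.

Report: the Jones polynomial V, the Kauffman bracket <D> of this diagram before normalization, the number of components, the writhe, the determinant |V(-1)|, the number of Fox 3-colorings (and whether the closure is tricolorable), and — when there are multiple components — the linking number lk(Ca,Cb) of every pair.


V(q) = q^(-1/2) - 2q^(1/2) + 2q^(3/2) - 3q^(5/2) + 2q^(7/2) - 2q^(9/2) + q^(11/2) - q^(13/2)
bracket: A^-17 - A^-13 + 2A^-9 - 2A^-5 + 3A^-1 - 2A^3 + 2A^7 - A^11, w = +3
2 components, writhe +3, over 13 crossings
lk(C1,C2) = +3
det 14, colorings 3 of 3^13 — not tricolorable
observation: |V(-1)| = 14: so not tricolorable, since 3 does not divide 14


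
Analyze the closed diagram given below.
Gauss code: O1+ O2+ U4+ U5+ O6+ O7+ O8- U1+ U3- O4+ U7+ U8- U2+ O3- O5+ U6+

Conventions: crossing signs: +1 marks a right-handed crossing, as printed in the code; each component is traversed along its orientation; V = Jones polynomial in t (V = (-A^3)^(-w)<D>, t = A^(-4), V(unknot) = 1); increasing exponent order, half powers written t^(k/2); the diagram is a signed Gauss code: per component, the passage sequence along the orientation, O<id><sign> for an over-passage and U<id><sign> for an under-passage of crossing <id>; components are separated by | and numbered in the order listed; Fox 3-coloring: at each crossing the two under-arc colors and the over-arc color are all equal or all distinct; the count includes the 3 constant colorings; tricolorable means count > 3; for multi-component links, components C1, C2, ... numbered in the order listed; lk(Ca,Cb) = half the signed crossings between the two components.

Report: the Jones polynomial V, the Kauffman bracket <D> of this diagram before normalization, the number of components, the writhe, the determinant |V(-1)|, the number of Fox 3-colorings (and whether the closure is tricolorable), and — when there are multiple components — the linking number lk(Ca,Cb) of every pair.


V = t - t^2 + 2t^3 - t^4 + t^5 - t^6
<D> = -A^-12 + A^-8 - A^-4 + 2 - A^4 + A^8 (w = +4)
1 component over 8 crossings, w = +4
3 Fox colorings among 3^8, |V(-1)| = 7: not tricolorable
why: det 7 = |V(-1)|; not divisible by 3, so not tricolorable


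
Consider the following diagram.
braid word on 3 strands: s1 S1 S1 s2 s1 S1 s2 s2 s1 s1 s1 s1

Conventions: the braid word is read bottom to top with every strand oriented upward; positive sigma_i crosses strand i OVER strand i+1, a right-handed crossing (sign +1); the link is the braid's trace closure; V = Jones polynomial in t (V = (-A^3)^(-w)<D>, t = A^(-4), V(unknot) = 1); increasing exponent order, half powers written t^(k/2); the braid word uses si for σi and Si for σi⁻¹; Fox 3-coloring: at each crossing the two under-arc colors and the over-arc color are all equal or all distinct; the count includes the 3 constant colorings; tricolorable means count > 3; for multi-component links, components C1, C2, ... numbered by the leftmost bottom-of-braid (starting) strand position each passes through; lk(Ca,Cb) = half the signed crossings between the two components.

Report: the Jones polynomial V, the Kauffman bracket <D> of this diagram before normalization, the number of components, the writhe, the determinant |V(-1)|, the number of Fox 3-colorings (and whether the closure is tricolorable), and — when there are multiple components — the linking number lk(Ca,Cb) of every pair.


V(t) = t^2 + 2t^4 - 2t^5 + t^6 - 2t^7 + t^8
bracket: A^-14 - 2A^-10 + A^-6 - 2A^-2 + 2A^2 + A^10, w = +6
1 component, writhe +6, over 12 crossings
det 9, colorings 27 of 3^12 — tricolorable
observation: det 9 = |V(-1)|; divisible by 3, so tricolorable


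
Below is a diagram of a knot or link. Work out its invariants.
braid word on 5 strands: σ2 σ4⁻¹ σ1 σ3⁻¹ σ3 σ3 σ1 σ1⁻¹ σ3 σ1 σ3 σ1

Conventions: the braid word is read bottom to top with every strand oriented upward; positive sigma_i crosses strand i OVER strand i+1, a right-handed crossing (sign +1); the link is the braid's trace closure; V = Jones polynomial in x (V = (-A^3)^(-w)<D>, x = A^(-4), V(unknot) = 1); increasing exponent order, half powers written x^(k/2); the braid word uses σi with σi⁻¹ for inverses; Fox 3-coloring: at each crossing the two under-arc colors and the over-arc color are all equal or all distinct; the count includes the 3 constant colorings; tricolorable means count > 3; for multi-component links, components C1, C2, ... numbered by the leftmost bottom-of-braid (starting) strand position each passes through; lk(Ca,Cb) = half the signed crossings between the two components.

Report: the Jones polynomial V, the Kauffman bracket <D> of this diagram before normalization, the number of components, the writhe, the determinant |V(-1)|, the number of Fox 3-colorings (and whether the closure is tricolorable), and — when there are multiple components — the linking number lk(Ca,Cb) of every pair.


V = x^2 + 2x^4 - 2x^5 + x^6 - 2x^7 + x^8
<D> = A^-14 - 2A^-10 + A^-6 - 2A^-2 + 2A^2 + A^10 (w = +6)
1 component over 12 crossings, w = +6
27 Fox colorings among 3^12, |V(-1)| = 9: tricolorable
why: inverse pairs cancel, leaving σ2 σ4⁻¹ σ1 σ3 σ3 σ1 σ3 σ1


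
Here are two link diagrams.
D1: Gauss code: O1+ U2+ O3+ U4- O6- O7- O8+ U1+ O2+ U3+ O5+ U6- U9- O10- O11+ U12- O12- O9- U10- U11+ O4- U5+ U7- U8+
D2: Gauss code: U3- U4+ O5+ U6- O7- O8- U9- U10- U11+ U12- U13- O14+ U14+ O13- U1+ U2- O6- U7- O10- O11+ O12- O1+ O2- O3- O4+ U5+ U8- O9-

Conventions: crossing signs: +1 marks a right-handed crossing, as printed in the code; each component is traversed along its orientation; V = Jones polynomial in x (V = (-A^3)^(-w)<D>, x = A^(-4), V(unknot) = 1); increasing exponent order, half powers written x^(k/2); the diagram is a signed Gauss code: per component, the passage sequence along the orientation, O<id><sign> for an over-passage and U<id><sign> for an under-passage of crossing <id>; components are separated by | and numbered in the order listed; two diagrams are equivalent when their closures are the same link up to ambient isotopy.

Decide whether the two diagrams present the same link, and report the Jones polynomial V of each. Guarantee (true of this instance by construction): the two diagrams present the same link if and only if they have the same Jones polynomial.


same link: no
V(D1) = x^-1 - 1 + 2x - 2x^2 + 2x^3 - 2x^4 + x^5  [12 crossings, <D> = A^-20 - 2A^-16 + 2A^-12 - 2A^-8 + 2A^-4 - 1 + A^4, w = 0]
V(D2) = -x^-6 + x^-5 - x^-4 + 2x^-3 - x^-2 + x^-1  [14 crossings, <D> = A^-8 - A^-4 + 2 - A^4 + A^8 - A^12, w = -4]
insight: V(x) takes 2 values over 2 diagrams, fixing the grouping


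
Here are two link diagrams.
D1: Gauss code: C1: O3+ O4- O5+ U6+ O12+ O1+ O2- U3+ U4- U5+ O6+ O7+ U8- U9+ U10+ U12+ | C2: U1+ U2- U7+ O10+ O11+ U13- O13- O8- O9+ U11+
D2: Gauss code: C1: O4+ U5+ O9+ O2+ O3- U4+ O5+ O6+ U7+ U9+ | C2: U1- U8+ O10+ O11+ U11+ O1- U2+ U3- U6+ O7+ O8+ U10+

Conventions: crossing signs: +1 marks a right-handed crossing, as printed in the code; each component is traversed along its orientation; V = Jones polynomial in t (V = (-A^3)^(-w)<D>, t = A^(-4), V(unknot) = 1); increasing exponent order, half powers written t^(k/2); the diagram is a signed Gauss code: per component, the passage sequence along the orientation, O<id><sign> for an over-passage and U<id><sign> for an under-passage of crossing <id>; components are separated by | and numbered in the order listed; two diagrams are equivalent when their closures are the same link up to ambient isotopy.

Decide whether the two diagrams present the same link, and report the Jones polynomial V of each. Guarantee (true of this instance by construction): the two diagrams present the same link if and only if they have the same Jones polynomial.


equivalent: yes
V(D1) = -t^(3/2) - 2t^(7/2) + t^(9/2) - t^(11/2) + t^(13/2)  (w +5, c 13, <D> = -A^-11 + A^-7 - A^-3 + 2A + A^9)
V(D2) = -t^(3/2) - 2t^(7/2) + t^(9/2) - t^(11/2) + t^(13/2)  [11 crossings, <D> = -A^-5 + A^-1 - A^3 + 2A^7 + A^15, w = +7]
key observation: one V(t) for all 2 diagrams — one class (guaranteed)


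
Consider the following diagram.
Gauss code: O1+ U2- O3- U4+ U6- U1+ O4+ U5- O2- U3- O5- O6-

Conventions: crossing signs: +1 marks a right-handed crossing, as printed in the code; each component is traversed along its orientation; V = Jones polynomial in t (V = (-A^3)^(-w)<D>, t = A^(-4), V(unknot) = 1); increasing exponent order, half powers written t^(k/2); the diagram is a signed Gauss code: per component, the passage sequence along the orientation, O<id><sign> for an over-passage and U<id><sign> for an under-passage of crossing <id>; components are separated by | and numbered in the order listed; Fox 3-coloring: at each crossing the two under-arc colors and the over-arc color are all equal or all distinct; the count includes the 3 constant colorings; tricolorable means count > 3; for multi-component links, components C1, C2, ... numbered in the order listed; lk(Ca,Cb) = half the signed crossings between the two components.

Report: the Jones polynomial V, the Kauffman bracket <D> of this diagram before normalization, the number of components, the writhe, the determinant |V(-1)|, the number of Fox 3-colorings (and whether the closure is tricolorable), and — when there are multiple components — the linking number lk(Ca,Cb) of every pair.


Jones polynomial: V(t) = -t^-4 + t^-3 + t^-1
<D> = A^-2 + A^6 - A^10; writhe -2
components 1, writhe -2 (6 crossings)
3-colorings: 9 of 3^6, det 3 — tricolorable
note: |V(-1)| = 3: so tricolorable, since 3 divides 3
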